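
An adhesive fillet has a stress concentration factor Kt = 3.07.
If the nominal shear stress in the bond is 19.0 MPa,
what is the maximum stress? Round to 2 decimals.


Max stress = 19.0 * 3.07 = 58.33 MPa

58.33


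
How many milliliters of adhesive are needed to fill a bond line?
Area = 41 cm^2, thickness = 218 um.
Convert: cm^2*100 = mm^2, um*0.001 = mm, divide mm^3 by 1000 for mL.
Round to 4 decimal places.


= (41 * 100) * (218 * 0.001) / 1000
= 0.8938 mL

0.8938


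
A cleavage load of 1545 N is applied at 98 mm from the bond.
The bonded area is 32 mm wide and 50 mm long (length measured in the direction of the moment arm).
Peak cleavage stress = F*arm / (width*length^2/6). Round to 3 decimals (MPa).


Moment = 1545 * 98 = 151410 N*mm
Section modulus = 32 * 2500 / 6 = 80000 / 6 mm^3
Stress = 151410 / (80000 / 6) = 908460 / 80000
= 11.356 MPa

11.356


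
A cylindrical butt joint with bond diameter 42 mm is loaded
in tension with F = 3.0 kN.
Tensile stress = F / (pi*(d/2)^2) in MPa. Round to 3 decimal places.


Area = pi * (42/2)^2 = 1385.4424 mm^2
Stress = 3.0*1000 / 1385.4424
= 2.165 MPa

2.165


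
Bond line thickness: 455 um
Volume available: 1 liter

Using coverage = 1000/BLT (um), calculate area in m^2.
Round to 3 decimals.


1 L = 1e6 mm^3, thickness = 455 um = 0.455 mm
Area = 1e6 / 0.455 mm^2 = (1e6 / 0.455) / 1e6 m^2 = 1000 / 455 m^2
= 2.198 m^2

2.198


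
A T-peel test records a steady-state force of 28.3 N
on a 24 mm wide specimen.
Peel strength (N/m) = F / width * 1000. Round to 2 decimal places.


Peel strength = 28.3 / 24 * 1000
= 1179.17 N/m

1179.17


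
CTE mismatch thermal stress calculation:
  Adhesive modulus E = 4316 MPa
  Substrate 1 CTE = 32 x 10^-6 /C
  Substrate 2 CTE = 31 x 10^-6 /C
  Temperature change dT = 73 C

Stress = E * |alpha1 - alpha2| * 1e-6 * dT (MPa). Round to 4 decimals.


delta_alpha = |32 - 31| = 1 x 10^-6/C
Stress = 4316 * 1e-6 * 73
= 0.3151 MPa

0.3151


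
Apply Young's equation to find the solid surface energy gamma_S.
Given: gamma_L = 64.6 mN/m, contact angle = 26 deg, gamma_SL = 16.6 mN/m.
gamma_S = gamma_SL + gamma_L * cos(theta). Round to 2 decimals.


theta_rad = 26 * pi/180 = 0.453786
gamma_S = 16.6 + 64.6 * cos(0.453786)
= 74.66 mN/m

74.66


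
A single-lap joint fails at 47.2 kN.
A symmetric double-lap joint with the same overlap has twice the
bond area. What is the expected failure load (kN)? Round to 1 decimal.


Double-lap load = 2 * 47.2 = 94.4 kN

94.4


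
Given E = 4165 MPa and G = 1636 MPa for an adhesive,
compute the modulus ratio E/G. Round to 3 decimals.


E/G ratio = 4165 / 1636 = 2.546

2.546


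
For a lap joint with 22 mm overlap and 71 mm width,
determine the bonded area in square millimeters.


Area = 22 * 71 = 1562 mm^2

1562


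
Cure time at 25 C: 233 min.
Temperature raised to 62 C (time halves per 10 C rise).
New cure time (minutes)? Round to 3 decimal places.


Acceleration factor = 2^(37/10) = 12.9960
New time = 233 / 12.9960 = 17.929 min

17.929


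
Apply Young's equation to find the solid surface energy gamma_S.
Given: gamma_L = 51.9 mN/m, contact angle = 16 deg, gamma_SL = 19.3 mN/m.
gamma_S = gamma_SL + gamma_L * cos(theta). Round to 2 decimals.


theta_rad = 16 * pi/180 = 0.279253
gamma_S = 19.3 + 51.9 * cos(0.279253)
= 69.19 mN/m

69.19


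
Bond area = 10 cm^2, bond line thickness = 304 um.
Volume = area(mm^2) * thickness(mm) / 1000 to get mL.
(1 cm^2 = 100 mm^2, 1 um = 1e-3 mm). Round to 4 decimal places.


area_mm2 = 10 * 100 = 1000
blt_mm = 304 * 1e-3 = 0.304
vol_mm3 = 1000 * 0.304 = 304.0
vol_mL = 304.0 / 1000 = 0.3040 mL

0.3040


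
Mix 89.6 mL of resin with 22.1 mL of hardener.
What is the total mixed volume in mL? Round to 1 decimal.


Total = 89.6 + 22.1 = 111.7 mL

111.7


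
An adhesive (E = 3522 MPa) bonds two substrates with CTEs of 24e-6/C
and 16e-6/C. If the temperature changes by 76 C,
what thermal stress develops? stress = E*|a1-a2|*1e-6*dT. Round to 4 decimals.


Stress = 3522 * |24 - 16| * 1e-6 * 76
= 2.1414 MPa

2.1414


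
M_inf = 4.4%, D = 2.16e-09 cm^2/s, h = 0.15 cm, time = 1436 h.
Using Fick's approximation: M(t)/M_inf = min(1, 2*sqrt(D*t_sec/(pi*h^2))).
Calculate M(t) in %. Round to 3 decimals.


t = 5169600 s
ratio = min(1, 2*sqrt(2.16e-09*5169600/(pi*0.0225)))
= 0.794912
M(t) = 4.4 * 0.794912 = 3.498%

3.498


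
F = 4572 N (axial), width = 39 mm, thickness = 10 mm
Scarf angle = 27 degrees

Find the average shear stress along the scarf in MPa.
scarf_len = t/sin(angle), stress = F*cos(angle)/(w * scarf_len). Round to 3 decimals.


scarf_len = 10/sin(27 deg) = 22.0269
cos(27 deg) = 0.891007
stress = 4572*0.891007/(39*22.0269) = 4.742 MPa

4.742


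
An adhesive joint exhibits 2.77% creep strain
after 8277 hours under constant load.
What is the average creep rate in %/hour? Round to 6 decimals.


Creep rate = strain / time
= 2.77 / 8277
= 0.000335 %/h

0.000335


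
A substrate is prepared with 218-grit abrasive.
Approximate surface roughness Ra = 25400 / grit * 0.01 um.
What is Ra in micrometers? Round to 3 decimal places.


Ra = 25400 / 218 * 0.01 = 1.165 um

1.165


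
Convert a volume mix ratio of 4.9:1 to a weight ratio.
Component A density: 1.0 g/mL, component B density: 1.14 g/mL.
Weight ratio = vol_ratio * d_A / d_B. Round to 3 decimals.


= 4.9 * 1.0 / 1.14 = 4.298

4.298


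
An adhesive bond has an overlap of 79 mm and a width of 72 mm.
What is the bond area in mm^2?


Bond area = overlap * width
= 79 * 72
= 5688 mm^2

5688


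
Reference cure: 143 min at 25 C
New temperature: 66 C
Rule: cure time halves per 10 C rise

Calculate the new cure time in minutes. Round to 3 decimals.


factor = 2^((66-25)/10) = 17.1484
t_new = 143 / 17.1484 = 8.339 min

8.339


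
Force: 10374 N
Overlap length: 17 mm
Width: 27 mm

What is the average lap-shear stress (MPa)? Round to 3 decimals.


Average shear stress = F / (overlap * width)
= 10374 / (17 * 27)
= 22.601 MPa

22.601


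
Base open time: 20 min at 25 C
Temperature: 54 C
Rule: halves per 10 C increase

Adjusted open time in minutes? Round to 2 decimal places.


Acceleration = 2^((54-25)/10) = 7.4643
Open time = 20 / 7.4643 = 2.68 min

2.68


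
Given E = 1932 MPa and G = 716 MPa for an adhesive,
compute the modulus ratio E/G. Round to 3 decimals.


E/G ratio = 1932 / 716 = 2.698

2.698


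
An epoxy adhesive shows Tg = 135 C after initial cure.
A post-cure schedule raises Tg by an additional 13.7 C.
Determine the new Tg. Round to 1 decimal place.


New Tg = 135 + 13.7
= 148.7 C

148.7


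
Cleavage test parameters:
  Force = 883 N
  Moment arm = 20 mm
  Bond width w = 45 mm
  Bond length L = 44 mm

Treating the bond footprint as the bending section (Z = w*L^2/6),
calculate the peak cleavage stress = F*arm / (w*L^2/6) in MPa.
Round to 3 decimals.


M = 883 * 20 = 17660 N*mm
Z = 45 * 44^2 / 6 = 87120 / 6 mm^3
sigma = M / Z = 6 * 17660 / 87120 = 105960 / 87120
= 1.216 MPa

1.216


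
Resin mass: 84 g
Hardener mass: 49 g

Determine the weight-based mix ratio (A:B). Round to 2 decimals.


Ratio = 84 / 49 = 1.71

1.71


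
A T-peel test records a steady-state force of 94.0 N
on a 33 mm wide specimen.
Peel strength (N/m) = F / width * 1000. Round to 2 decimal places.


Peel strength = 94.0 / 33 * 1000
= 2848.48 N/m

2848.48


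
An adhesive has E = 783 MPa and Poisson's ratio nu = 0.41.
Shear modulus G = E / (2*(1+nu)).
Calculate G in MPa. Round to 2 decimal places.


G = 783 / (2*(1+0.41))
= 783 / 2.82
= 277.66 MPa

277.66


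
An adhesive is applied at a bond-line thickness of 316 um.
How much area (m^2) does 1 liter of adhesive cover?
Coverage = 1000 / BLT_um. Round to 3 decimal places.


Coverage = 1000 / 316 = 3.165 m^2

3.165


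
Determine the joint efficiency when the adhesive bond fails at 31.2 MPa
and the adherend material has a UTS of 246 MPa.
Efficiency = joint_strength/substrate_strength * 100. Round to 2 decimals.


Joint efficiency = 31.2 / 246 * 100
= 12.68%

12.68


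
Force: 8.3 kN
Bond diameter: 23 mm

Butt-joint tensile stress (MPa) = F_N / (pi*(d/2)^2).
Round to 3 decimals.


F_N = 8.3 * 1000 = 8300.0 N
A = pi*(11.5)^2 = 415.4756 mm^2
stress = 8300.0 / 415.4756 = 19.977 MPa

19.977


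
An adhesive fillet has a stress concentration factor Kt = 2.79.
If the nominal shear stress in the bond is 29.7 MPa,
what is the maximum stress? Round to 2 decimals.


Max stress = 29.7 * 2.79 = 82.86 MPa

82.86


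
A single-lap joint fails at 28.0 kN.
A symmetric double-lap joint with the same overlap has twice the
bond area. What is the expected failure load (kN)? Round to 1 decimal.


Double-lap load = 2 * 28.0 = 56.0 kN

56.0


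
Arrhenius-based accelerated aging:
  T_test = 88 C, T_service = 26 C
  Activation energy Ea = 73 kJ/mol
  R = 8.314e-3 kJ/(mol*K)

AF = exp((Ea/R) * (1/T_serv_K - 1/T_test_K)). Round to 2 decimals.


T_test_K = 361.15, T_serv_K = 299.15
AF = exp((73/8.314e-3) * (1/299.15 - 1/361.15))
= 154.29

154.29


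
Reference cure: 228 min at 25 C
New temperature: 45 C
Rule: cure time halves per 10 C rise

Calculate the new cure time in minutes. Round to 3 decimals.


factor = 2^((45-25)/10) = 4.0000
t_new = 228 / 4.0000 = 57.000 min

57.000


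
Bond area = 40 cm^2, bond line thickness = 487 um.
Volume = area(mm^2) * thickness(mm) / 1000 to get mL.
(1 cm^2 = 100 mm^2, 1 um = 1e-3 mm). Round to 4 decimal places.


area_mm2 = 40 * 100 = 4000
blt_mm = 487 * 1e-3 = 0.487
vol_mm3 = 4000 * 0.487 = 1948.0
vol_mL = 1948.0 / 1000 = 1.9480 mL

1.9480


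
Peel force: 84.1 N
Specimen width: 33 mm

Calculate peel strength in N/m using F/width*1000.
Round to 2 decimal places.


Peel strength = 84.1 / 33 * 1000 = 2548.48 N/m

2548.48


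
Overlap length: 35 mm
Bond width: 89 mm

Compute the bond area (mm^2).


Bond area = 35 * 89 = 3115 mm^2

3115


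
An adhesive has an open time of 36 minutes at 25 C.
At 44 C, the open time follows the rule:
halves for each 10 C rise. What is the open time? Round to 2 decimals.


Factor = 2^((44-25)/10) = 3.7321
Open time = 36 / 3.7321 = 9.65 min

9.65


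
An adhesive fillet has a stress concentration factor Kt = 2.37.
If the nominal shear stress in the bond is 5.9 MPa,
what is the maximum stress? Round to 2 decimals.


Max stress = 5.9 * 2.37 = 13.98 MPa

13.98


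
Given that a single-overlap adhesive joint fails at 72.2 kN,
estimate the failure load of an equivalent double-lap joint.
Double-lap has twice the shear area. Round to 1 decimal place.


Double-lap factor = 2
Expected load = 72.2 * 2 = 144.4 kN

144.4


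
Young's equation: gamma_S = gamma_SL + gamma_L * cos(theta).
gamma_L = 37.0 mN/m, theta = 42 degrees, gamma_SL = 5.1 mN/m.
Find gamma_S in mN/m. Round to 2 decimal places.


cos(42 deg) = 0.743145
gamma_S = 5.1 + 37.0 * 0.743145
= 32.60 mN/m

32.60


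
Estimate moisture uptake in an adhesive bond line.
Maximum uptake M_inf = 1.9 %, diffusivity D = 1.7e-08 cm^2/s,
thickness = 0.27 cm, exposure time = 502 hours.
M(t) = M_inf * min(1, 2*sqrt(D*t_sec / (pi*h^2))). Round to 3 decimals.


Convert time: 502 h = 1807200 s
ratio = min(1, 2*sqrt(1.7e-08*1807200/(pi*0.27^2)))
= 0.732519
M(t) = 1.9 * 0.732519 = 1.392%

1.392


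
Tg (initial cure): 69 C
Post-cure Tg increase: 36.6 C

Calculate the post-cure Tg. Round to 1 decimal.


Post-cure Tg = 69 + 36.6 = 105.6 C

105.6


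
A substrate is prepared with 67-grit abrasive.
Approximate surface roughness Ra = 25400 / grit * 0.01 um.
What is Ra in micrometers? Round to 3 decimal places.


Ra = 25400 / 67 * 0.01 = 3.791 um

3.791


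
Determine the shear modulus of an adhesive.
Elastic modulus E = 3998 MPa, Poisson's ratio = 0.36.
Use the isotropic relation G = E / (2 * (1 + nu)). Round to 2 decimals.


G = 3998 / (2*(1+0.36)) = 3998 / 2.72
= 1469.85 MPa

1469.85


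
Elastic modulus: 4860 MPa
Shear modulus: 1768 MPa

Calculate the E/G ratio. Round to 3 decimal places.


E / G = 4860 / 1768 = 2.749

2.749


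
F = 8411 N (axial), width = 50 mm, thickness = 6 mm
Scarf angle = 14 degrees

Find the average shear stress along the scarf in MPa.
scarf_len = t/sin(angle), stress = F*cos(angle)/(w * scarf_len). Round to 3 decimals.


scarf_len = 6/sin(14 deg) = 24.8014
cos(14 deg) = 0.970296
stress = 8411*0.970296/(50*24.8014) = 6.581 MPa

6.581


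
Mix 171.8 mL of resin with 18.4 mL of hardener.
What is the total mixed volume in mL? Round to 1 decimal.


Total = 171.8 + 18.4 = 190.2 mL

190.2


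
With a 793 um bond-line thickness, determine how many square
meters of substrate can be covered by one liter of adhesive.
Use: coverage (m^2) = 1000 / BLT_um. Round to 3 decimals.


Coverage = 1000 / 793 = 1.261 m^2

1.261


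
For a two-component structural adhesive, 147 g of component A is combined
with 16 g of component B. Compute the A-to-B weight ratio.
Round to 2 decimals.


Weight ratio A:B = 147 / 16
= 9.19

9.19


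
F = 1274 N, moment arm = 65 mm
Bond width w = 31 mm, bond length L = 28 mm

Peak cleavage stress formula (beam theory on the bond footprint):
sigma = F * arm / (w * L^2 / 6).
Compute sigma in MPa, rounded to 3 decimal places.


sigma = (1274 * 65) / (31 * 784 / 6)
= 82810 * 6 / 24304
= 496860 / 24304
= 20.444 MPa

20.444


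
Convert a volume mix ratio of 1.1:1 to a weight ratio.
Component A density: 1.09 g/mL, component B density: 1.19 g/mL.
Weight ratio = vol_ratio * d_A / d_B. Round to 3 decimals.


= 1.1 * 1.09 / 1.19 = 1.008

1.008


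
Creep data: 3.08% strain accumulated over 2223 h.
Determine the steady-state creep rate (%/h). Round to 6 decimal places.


Rate = 3.08 / 2223 = 0.001386 %/h

0.001386


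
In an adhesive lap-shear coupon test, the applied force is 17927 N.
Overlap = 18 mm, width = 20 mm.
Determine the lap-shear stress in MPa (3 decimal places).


stress = F / (overlap * width)
= 17927 / (18 * 20)
= 49.797 MPa

49.797


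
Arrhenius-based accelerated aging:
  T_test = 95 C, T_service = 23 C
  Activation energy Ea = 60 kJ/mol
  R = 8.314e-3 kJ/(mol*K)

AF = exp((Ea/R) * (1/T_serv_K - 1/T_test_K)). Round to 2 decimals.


T_test_K = 368.15, T_serv_K = 296.15
AF = exp((60/8.314e-3) * (1/296.15 - 1/368.15))
= 117.43

117.43


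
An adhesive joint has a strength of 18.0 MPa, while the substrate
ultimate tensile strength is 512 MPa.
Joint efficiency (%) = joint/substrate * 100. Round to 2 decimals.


Efficiency = 18.0 / 512 * 100
= 3.52%

3.52


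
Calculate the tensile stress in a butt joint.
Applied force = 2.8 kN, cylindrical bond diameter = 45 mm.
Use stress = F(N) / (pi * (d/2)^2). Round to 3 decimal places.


A = pi * 22.5^2 = 1590.4313 mm^2
sigma = 2800.0 / 1590.4313 = 1.761 MPa

1.761


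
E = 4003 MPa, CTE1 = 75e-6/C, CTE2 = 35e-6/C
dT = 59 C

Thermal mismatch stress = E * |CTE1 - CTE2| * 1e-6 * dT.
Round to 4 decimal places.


= 4003 * 40e-6 * 59
= 9.4471 MPa

9.4471


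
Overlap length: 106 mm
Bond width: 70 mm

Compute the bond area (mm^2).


Bond area = 106 * 70 = 7420 mm^2

7420


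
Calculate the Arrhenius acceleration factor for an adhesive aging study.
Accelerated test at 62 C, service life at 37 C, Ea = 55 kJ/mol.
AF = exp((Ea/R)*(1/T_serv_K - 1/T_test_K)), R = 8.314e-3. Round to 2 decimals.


T_test = 335.15 K, T_serv = 310.15 K
Ea/R = 55 / 0.008314 = 6615.35
AF = exp(6615.35 * (1/310.15 - 1/335.15))
= 4.91

4.91


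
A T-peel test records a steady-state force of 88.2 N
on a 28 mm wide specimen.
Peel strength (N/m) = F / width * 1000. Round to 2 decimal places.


Peel strength = 88.2 / 28 * 1000
= 3150.00 N/m

3150.00


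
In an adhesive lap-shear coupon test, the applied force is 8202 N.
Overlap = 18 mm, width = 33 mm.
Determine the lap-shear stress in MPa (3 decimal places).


stress = F / (overlap * width)
= 8202 / (18 * 33)
= 13.808 MPa

13.808


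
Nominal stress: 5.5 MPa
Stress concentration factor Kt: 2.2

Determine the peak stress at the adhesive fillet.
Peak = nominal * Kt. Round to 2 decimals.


Peak stress = 5.5 * 2.2
= 12.10 MPa

12.10


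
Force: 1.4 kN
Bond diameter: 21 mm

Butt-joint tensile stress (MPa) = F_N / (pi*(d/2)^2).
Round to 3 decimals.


F_N = 1.4 * 1000 = 1400.0 N
A = pi*(10.5)^2 = 346.3606 mm^2
stress = 1400.0 / 346.3606 = 4.042 MPa

4.042


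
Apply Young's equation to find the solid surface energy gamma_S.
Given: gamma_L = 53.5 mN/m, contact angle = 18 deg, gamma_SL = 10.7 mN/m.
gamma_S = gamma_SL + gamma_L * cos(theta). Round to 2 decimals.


theta_rad = 18 * pi/180 = 0.314159
gamma_S = 10.7 + 53.5 * cos(0.314159)
= 61.58 mN/m

61.58


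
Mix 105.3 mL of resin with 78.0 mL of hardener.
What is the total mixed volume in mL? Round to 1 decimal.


Total = 105.3 + 78.0 = 183.3 mL

183.3


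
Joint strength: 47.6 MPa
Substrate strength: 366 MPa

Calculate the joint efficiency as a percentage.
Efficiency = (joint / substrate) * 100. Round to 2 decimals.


Efficiency = (47.6 / 366) * 100 = 13.01%

13.01


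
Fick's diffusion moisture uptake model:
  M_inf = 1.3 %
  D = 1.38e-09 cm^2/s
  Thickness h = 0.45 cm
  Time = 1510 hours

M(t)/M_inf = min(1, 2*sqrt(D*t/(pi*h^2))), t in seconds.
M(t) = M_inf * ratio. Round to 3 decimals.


t_sec = 1510 * 3600 = 5436000
ratio = 2*sqrt(1.38e-09*5436000/(pi*0.45^2))
= min(1, 0.217181)
= 0.217181
M(t) = 1.3 * 0.217181 = 0.282 %

0.282


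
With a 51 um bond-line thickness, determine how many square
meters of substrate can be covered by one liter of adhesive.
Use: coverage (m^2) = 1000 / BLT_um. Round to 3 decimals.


Coverage = 1000 / 51 = 19.608 m^2

19.608


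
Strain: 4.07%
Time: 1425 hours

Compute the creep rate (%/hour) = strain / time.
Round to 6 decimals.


Creep rate = 4.07 / 1425
= 0.002856 %/h

0.002856


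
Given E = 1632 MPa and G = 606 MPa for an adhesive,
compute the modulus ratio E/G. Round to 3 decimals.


E/G ratio = 1632 / 606 = 2.693

2.693


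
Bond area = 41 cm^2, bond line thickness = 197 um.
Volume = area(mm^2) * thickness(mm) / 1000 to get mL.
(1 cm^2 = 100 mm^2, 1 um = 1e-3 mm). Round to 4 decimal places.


area_mm2 = 41 * 100 = 4100
blt_mm = 197 * 1e-3 = 0.197
vol_mm3 = 4100 * 0.197 = 807.7
vol_mL = 807.7 / 1000 = 0.8077 mL

0.8077


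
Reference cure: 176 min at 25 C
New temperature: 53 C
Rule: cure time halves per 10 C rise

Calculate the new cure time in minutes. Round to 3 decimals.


factor = 2^((53-25)/10) = 6.9644
t_new = 176 / 6.9644 = 25.271 min

25.271


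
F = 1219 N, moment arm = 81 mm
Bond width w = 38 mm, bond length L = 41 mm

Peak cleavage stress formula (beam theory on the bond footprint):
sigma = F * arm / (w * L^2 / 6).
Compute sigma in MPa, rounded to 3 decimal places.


sigma = (1219 * 81) / (38 * 1681 / 6)
= 98739 * 6 / 63878
= 592434 / 63878
= 9.274 MPa

9.274


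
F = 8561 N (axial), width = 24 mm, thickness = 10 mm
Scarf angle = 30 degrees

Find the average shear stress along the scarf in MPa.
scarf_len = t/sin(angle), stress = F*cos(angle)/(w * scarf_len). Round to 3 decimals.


scarf_len = 10/sin(30 deg) = 20.0000
cos(30 deg) = 0.866025
stress = 8561*0.866025/(24*20.0000) = 15.446 MPa

15.446


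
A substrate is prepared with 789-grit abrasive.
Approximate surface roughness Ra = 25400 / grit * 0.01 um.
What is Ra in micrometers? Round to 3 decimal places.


Ra = 25400 / 789 * 0.01 = 0.322 um

0.322


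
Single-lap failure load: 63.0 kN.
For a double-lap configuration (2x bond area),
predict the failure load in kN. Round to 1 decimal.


Failure load = 63.0 * 2 = 126.0 kN

126.0


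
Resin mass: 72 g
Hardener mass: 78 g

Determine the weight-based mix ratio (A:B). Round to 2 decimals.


Ratio = 72 / 78 = 0.92

0.92


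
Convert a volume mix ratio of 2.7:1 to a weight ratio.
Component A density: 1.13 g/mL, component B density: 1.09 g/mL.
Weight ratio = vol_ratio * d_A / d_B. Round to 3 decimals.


= 2.7 * 1.13 / 1.09 = 2.799

2.799


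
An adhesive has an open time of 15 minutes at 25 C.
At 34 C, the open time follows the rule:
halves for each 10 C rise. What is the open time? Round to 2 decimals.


Factor = 2^((34-25)/10) = 1.8661
Open time = 15 / 1.8661 = 8.04 min

8.04


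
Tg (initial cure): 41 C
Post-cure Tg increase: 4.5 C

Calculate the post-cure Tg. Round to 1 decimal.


Post-cure Tg = 41 + 4.5 = 45.5 C

45.5


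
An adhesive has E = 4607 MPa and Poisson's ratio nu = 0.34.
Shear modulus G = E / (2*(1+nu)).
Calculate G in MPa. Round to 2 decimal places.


G = 4607 / (2*(1+0.34))
= 4607 / 2.68
= 1719.03 MPa

1719.03


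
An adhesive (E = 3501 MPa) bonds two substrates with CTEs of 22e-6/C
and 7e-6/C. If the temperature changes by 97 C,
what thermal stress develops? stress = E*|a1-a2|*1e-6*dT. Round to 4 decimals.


Stress = 3501 * |22 - 7| * 1e-6 * 97
= 5.0940 MPa

5.0940


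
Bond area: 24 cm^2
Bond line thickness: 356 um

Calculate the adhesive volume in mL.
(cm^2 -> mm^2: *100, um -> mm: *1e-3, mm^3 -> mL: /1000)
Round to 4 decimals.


V = 24*100 * 356*1e-3 / 1000
= 0.8544 mL

0.8544


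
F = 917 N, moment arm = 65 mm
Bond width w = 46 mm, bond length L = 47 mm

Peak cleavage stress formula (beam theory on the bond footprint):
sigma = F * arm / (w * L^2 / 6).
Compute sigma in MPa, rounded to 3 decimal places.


sigma = (917 * 65) / (46 * 2209 / 6)
= 59605 * 6 / 101614
= 357630 / 101614
= 3.519 MPa

3.519


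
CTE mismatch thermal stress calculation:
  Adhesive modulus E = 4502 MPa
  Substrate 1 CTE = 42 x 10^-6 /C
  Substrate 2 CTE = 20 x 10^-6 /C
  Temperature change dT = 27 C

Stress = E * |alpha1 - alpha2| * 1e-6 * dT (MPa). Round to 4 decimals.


delta_alpha = |42 - 20| = 22 x 10^-6/C
Stress = 4502 * 22e-6 * 27
= 2.6742 MPa

2.6742


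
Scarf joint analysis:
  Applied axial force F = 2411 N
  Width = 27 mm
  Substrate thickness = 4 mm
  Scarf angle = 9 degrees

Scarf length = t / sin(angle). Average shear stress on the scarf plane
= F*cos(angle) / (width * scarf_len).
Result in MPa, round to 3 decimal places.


Scarf length = 4 / sin(9 deg) = 25.5698 mm
cos(9 deg) = 0.987688
Shear = 2411 * 0.987688 / (27 * 25.5698)
= 3.449 MPa

3.449


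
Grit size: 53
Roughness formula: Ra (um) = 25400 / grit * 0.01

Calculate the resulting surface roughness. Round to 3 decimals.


Ra = 25400 / 53 * 0.01
= 4.792 um

4.792


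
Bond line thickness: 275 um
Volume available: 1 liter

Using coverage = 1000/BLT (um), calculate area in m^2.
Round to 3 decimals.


1 L = 1e6 mm^3, thickness = 275 um = 0.275 mm
Area = 1e6 / 0.275 mm^2 = (1e6 / 0.275) / 1e6 m^2 = 1000 / 275 m^2
= 3.636 m^2

3.636


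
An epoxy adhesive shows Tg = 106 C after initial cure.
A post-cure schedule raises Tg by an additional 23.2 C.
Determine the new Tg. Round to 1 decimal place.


New Tg = 106 + 23.2
= 129.2 C

129.2


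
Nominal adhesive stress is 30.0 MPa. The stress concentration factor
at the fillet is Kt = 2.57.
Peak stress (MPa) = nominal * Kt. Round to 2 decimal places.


Peak = 30.0 * 2.57 = 77.10 MPa

77.10


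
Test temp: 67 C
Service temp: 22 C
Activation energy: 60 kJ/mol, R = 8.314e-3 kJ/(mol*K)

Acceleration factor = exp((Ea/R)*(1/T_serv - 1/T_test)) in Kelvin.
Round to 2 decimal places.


AF = exp((60/0.008314)*(1/295.15 - 1/340.15))
= 25.40

25.40


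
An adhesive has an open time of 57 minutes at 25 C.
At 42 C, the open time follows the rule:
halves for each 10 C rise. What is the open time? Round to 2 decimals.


Factor = 2^((42-25)/10) = 3.2490
Open time = 57 / 3.2490 = 17.54 min

17.54


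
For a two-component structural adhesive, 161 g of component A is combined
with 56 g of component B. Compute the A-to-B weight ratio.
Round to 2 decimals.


Weight ratio A:B = 161 / 56
= 2.88

2.88


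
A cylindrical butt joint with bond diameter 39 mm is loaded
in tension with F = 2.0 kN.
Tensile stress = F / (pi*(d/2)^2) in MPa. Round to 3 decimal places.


Area = pi * (39/2)^2 = 1194.5906 mm^2
Stress = 2.0*1000 / 1194.5906
= 1.674 MPa

1.674


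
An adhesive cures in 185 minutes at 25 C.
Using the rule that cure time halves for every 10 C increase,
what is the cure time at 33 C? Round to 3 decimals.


Factor = 2^((33 - 25) / 10) = 1.7411
Cure time = 185 / 1.7411
= 106.255 minutes

106.255


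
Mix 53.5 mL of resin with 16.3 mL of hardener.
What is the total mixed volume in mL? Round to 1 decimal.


Total = 53.5 + 16.3 = 69.8 mL

69.8


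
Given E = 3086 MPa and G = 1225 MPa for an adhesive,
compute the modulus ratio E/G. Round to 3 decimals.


E/G ratio = 3086 / 1225 = 2.519

2.519


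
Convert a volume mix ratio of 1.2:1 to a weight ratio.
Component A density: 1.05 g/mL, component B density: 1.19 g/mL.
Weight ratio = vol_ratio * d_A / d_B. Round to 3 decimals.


= 1.2 * 1.05 / 1.19 = 1.059

1.059


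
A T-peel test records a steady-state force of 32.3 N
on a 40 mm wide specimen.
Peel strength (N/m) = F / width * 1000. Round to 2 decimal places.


Peel strength = 32.3 / 40 * 1000
= 807.50 N/m

807.50


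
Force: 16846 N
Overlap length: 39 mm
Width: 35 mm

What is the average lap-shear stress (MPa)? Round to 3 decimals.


Average shear stress = F / (overlap * width)
= 16846 / (39 * 35)
= 12.341 MPa

12.341


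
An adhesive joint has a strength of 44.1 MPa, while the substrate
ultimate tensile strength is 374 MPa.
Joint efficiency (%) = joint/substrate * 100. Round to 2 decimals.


Efficiency = 44.1 / 374 * 100
= 11.79%

11.79


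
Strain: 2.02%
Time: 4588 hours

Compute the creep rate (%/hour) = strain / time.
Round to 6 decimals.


Creep rate = 2.02 / 4588
= 0.000440 %/h

0.000440


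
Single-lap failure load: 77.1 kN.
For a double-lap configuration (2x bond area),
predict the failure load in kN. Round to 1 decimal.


Failure load = 77.1 * 2 = 154.2 kN

154.2


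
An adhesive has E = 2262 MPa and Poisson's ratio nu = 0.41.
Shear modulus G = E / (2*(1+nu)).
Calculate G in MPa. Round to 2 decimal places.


G = 2262 / (2*(1+0.41))
= 2262 / 2.82
= 802.13 MPa

802.13


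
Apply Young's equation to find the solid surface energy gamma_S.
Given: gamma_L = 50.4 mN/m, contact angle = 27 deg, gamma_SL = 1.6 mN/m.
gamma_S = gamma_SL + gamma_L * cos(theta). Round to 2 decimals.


theta_rad = 27 * pi/180 = 0.471239
gamma_S = 1.6 + 50.4 * cos(0.471239)
= 46.51 mN/m

46.51


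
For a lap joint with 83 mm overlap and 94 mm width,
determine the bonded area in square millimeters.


Area = 83 * 94 = 7802 mm^2

7802


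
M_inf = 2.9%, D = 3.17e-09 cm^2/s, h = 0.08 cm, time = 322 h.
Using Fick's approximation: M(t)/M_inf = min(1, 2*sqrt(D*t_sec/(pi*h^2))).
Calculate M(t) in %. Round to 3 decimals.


t = 1159200 s
ratio = min(1, 2*sqrt(3.17e-09*1159200/(pi*0.0064)))
= 0.855015
M(t) = 2.9 * 0.855015 = 2.480%

2.480


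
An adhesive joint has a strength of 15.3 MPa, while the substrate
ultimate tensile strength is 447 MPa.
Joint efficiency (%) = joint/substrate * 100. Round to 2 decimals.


Efficiency = 15.3 / 447 * 100
= 3.42%

3.42


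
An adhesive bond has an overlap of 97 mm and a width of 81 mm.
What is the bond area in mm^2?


Bond area = overlap * width
= 97 * 81
= 7857 mm^2

7857


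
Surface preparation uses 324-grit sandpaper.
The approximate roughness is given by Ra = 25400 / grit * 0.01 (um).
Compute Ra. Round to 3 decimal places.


Ra = 25400 / 324 * 0.01
= 254 / 324
= 0.784 um

0.784


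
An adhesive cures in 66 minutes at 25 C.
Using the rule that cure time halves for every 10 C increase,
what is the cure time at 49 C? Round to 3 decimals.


Factor = 2^((49 - 25) / 10) = 5.2780
Cure time = 66 / 5.2780
= 12.505 minutes

12.505


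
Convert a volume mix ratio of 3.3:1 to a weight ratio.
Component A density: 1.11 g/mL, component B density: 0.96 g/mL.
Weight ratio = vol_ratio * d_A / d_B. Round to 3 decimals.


= 3.3 * 1.11 / 0.96 = 3.816

3.816


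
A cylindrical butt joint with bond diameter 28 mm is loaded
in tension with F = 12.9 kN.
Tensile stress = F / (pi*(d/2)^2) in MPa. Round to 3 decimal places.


Area = pi * (28/2)^2 = 615.7522 mm^2
Stress = 12.9*1000 / 615.7522
= 20.950 MPa

20.950


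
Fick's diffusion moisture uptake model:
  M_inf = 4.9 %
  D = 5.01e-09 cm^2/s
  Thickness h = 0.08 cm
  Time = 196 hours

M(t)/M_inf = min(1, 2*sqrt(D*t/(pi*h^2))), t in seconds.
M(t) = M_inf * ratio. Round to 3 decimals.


t_sec = 196 * 3600 = 705600
ratio = 2*sqrt(5.01e-09*705600/(pi*0.08^2))
= min(1, 0.838616)
= 0.838616
M(t) = 4.9 * 0.838616 = 4.109 %

4.109


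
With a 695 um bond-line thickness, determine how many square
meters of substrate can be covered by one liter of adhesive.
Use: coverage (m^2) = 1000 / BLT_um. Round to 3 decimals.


Coverage = 1000 / 695 = 1.439 m^2

1.439


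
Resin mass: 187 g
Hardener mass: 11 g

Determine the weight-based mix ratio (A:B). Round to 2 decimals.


Ratio = 187 / 11 = 17.00

17.00


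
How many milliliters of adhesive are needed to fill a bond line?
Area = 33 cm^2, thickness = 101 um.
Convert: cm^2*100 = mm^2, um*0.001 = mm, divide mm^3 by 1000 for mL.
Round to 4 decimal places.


= (33 * 100) * (101 * 0.001) / 1000
= 0.3333 mL

0.3333


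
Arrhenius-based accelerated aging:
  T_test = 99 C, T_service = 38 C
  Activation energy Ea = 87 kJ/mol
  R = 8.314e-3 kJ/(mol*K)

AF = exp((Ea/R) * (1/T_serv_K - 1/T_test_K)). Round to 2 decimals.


T_test_K = 372.15, T_serv_K = 311.15
AF = exp((87/8.314e-3) * (1/311.15 - 1/372.15))
= 247.78

247.78


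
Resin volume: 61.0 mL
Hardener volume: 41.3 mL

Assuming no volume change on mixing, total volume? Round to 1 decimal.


V_total = 61.0 + 41.3 = 102.3 mL

102.3


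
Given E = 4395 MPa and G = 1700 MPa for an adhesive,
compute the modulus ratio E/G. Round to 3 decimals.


E/G ratio = 4395 / 1700 = 2.585

2.585


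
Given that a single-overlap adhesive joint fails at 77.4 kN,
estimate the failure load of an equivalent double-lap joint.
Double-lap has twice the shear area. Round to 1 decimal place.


Double-lap factor = 2
Expected load = 77.4 * 2 = 154.8 kN

154.8


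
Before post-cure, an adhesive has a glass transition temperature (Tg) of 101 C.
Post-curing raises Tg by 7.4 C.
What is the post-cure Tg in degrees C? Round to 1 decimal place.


Tg_post = Tg_base + delta_Tg
= 101 + 7.4
= 108.4 C

108.4


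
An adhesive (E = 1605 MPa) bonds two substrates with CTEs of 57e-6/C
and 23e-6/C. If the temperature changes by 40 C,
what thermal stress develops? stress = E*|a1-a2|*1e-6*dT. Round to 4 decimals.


Stress = 1605 * |57 - 23| * 1e-6 * 40
= 2.1828 MPa

2.1828


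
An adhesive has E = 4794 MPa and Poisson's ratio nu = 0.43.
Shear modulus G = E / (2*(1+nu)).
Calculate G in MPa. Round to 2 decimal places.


G = 4794 / (2*(1+0.43))
= 4794 / 2.86
= 1676.22 MPa

1676.22


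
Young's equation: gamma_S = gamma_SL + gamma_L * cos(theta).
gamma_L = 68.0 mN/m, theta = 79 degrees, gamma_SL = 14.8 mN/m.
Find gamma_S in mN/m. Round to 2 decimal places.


cos(79 deg) = 0.190809
gamma_S = 14.8 + 68.0 * 0.190809
= 27.78 mN/m

27.78


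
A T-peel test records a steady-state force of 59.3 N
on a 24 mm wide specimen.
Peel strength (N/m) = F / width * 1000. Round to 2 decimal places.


Peel strength = 59.3 / 24 * 1000
= 2470.83 N/m

2470.83


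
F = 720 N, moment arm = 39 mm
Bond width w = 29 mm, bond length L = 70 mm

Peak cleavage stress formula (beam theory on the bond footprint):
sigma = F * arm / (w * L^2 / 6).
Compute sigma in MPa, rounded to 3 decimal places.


sigma = (720 * 39) / (29 * 4900 / 6)
= 28080 * 6 / 142100
= 168480 / 142100
= 1.186 MPa

1.186


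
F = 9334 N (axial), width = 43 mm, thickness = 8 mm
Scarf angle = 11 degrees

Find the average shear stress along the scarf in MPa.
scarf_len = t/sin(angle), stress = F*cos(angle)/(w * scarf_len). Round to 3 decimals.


scarf_len = 8/sin(11 deg) = 41.9267
cos(11 deg) = 0.981627
stress = 9334*0.981627/(43*41.9267) = 5.082 MPa

5.082


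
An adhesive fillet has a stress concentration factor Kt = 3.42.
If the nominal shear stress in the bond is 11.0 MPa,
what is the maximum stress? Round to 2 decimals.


Max stress = 11.0 * 3.42 = 37.62 MPa

37.62


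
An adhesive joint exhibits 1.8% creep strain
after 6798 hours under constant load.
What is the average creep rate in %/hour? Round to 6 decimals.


Creep rate = strain / time
= 1.8 / 6798
= 0.000265 %/h

0.000265


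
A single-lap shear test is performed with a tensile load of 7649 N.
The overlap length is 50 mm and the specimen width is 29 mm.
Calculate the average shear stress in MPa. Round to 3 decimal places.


Shear stress = F / (overlap * width)
= 7649 / (50 * 29)
= 7649 / 1450
= 5.275 MPa

5.275


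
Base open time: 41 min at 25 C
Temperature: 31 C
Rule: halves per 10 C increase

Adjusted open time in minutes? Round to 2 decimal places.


Acceleration = 2^((31-25)/10) = 1.5157
Open time = 41 / 1.5157 = 27.05 min

27.05


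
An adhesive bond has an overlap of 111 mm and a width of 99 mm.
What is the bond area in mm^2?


Bond area = overlap * width
= 111 * 99
= 10989 mm^2

10989


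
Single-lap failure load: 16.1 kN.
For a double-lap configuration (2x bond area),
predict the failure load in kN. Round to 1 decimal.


Failure load = 16.1 * 2 = 32.2 kN

32.2


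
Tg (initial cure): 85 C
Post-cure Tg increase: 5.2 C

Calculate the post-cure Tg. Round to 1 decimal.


Post-cure Tg = 85 + 5.2 = 90.2 C

90.2


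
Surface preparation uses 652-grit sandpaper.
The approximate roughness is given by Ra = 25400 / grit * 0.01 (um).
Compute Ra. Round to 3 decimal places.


Ra = 25400 / 652 * 0.01
= 254 / 652
= 0.390 um

0.390


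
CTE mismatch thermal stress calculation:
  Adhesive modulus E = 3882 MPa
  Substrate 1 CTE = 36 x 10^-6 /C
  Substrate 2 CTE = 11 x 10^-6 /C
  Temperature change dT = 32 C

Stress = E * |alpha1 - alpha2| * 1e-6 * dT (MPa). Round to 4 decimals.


delta_alpha = |36 - 11| = 25 x 10^-6/C
Stress = 3882 * 25e-6 * 32
= 3.1056 MPa

3.1056


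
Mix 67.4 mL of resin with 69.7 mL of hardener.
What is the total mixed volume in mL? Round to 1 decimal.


Total = 67.4 + 69.7 = 137.1 mL

137.1


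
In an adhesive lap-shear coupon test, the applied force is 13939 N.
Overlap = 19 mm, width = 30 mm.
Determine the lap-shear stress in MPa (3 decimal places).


stress = F / (overlap * width)
= 13939 / (19 * 30)
= 24.454 MPa

24.454


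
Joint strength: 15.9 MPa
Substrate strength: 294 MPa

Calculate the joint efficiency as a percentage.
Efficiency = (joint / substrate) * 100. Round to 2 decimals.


Efficiency = (15.9 / 294) * 100 = 5.41%

5.41


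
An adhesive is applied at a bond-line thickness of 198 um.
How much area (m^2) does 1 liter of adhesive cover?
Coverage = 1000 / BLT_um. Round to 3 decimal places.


Coverage = 1000 / 198 = 5.051 m^2

5.051


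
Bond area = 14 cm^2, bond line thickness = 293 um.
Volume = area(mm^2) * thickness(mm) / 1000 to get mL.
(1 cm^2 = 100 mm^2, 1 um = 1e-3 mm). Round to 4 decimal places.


area_mm2 = 14 * 100 = 1400
blt_mm = 293 * 1e-3 = 0.293
vol_mm3 = 1400 * 0.293 = 410.2
vol_mL = 410.2 / 1000 = 0.4102 mL

0.4102


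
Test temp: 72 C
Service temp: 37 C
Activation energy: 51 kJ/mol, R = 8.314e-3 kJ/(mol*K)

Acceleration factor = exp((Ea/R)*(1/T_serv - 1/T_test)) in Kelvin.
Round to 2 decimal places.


AF = exp((51/0.008314)*(1/310.15 - 1/345.15))
= 7.43

7.43


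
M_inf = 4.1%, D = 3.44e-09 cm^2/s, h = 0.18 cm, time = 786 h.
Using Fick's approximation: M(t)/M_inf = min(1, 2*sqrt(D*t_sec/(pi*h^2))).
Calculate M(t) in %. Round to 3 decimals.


t = 2829600 s
ratio = min(1, 2*sqrt(3.44e-09*2829600/(pi*0.0324)))
= 0.618478
M(t) = 4.1 * 0.618478 = 2.536%

2.536


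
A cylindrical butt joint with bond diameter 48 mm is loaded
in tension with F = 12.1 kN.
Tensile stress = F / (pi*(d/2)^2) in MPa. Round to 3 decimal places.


Area = pi * (48/2)^2 = 1809.5574 mm^2
Stress = 12.1*1000 / 1809.5574
= 6.687 MPa

6.687


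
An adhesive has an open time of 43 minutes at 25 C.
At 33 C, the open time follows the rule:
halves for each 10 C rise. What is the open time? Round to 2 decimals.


Factor = 2^((33-25)/10) = 1.7411
Open time = 43 / 1.7411 = 24.70 min

24.70


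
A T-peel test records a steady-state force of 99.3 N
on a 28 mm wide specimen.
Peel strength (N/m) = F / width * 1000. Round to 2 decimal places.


Peel strength = 99.3 / 28 * 1000
= 3546.43 N/m

3546.43


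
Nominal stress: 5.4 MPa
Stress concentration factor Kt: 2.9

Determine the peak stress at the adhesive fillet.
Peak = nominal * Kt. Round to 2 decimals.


Peak stress = 5.4 * 2.9
= 15.66 MPa

15.66


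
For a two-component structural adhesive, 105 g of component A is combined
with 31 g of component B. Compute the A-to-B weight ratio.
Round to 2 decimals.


Weight ratio A:B = 105 / 31
= 3.39

3.39


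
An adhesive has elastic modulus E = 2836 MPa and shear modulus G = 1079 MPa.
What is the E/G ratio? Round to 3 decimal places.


E/G = 2836 / 1079 = 2.628

2.628


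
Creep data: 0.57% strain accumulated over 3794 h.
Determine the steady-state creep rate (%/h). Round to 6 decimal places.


Rate = 0.57 / 3794 = 0.000150 %/h

0.000150


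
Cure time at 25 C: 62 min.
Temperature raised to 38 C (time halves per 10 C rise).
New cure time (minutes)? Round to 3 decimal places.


Acceleration factor = 2^(13/10) = 2.4623
New time = 62 / 2.4623 = 25.180 min

25.180


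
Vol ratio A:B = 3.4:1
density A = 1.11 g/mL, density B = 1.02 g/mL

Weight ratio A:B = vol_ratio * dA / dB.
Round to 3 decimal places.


Weight ratio = 3.4 * 1.11 / 1.02
= 3.700

3.700


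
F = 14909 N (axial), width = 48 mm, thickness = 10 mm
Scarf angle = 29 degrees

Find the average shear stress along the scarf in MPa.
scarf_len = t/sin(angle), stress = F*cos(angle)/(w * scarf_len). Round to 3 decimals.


scarf_len = 10/sin(29 deg) = 20.6267
cos(29 deg) = 0.874620
stress = 14909*0.874620/(48*20.6267) = 13.170 MPa

13.170


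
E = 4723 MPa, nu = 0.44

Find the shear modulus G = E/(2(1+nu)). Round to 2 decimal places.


G = 4723 / (2 * 1.44)
= 1639.93 MPa

1639.93


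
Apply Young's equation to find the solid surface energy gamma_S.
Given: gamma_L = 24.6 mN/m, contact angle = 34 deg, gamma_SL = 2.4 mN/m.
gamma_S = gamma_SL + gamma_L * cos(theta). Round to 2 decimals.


theta_rad = 34 * pi/180 = 0.593412
gamma_S = 2.4 + 24.6 * cos(0.593412)
= 22.79 mN/m

22.79


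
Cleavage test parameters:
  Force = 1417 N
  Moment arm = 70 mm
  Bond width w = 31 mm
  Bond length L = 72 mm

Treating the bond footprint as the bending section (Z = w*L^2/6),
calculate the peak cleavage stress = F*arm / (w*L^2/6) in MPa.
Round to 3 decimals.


M = 1417 * 70 = 99190 N*mm
Z = 31 * 72^2 / 6 = 160704 / 6 mm^3
sigma = M / Z = 6 * 99190 / 160704 = 595140 / 160704
= 3.703 MPa

3.703


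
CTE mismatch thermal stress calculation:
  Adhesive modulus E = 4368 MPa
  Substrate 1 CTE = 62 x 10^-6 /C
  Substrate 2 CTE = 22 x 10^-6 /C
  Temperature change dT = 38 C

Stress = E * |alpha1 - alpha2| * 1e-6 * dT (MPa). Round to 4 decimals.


delta_alpha = |62 - 22| = 40 x 10^-6/C
Stress = 4368 * 40e-6 * 38
= 6.6394 MPa

6.6394


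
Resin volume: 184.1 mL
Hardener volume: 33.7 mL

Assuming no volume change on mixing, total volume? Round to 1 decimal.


V_total = 184.1 + 33.7 = 217.8 mL

217.8


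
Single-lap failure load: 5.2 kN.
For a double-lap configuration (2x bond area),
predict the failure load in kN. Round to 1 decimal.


Failure load = 5.2 * 2 = 10.4 kN

10.4


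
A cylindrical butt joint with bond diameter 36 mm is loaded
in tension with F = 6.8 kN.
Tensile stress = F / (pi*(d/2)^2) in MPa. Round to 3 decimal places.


Area = pi * (36/2)^2 = 1017.8760 mm^2
Stress = 6.8*1000 / 1017.8760
= 6.681 MPa

6.681
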